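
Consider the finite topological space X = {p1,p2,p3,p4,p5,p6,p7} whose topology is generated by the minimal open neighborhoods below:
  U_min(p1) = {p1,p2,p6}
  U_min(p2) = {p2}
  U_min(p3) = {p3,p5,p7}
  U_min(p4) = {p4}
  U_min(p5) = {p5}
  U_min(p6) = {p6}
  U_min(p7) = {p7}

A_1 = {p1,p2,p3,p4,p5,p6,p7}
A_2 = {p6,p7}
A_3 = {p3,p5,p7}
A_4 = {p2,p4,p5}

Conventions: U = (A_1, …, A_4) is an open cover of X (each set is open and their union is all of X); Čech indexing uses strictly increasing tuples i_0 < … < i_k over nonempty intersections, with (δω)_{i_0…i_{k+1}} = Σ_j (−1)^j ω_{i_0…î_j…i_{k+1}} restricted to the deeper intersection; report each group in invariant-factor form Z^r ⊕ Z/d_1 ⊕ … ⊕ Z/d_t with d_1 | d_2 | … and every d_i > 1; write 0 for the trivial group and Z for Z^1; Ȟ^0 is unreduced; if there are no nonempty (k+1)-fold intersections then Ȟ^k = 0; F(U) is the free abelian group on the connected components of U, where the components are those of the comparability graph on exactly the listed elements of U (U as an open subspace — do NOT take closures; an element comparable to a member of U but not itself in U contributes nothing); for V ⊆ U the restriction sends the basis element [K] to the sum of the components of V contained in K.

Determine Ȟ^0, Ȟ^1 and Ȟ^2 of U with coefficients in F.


Ȟ^0(U;F) ≅ Z^3, Ȟ^1(U;F) ≅ 0 and Ȟ^2(U;F) ≅ 0

nerve simplices:
  A12={p6,p7} A13={p3,p5,p7} A14={p2,p4,p5} A23={p7} A34={p5}
  A123={p7} A134={p5}
components per intersection:
  A1: {p1,p2,p6} {p3,p5,p7} {p4}
  A2: {p6} {p7}
  A3: {p3,p5,p7}
  A4: {p2} {p4} {p5}
  A12: {p6} {p7}
  A13: {p3,p5,p7}
  A14: {p2} {p4} {p5}
  A23: {p7}
  A34: {p5}
  A123: {p7}
  A134: {p5}
C dims 9,8,2; δ0: rk 6, SNF 1^6; δ1: rk 2, SNF 1^2
degree 0: 9−6−0 = 3 → Ȟ^0 ≅ Z^3
degree 1: 8−2−6 = 0 → Ȟ^1 ≅ 0
degree 2: 2−0−2 = 0 → Ȟ^2 ≅ 0


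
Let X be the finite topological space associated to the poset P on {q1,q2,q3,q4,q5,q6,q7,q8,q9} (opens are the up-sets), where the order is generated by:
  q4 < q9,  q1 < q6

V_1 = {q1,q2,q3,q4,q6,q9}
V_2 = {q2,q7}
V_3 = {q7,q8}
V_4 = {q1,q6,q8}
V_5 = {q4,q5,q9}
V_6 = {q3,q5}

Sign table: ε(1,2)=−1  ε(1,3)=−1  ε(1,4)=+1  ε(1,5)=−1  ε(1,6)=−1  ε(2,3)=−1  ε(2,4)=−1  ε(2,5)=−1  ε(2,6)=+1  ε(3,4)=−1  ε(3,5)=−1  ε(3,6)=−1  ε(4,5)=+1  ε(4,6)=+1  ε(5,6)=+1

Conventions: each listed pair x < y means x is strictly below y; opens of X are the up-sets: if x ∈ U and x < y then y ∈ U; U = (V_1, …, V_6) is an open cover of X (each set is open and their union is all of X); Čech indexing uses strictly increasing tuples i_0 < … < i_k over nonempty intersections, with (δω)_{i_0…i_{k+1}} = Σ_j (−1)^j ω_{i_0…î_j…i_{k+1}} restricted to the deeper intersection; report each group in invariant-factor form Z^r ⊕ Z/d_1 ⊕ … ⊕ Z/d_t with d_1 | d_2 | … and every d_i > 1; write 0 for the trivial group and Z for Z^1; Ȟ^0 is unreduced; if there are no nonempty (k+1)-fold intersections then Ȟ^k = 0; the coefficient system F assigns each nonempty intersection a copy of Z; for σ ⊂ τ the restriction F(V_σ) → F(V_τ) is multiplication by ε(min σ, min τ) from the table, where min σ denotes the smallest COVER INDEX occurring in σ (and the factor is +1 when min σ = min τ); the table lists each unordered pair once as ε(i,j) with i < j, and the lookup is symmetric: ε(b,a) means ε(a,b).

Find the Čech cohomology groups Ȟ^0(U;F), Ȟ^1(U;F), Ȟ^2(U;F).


Ȟ^0 ≅ 0; Ȟ^1 ≅ Z ⊕ Z/2; Ȟ^2 ≅ 0

nerve simplices:
  V12={q2} V14={q1,q6} V15={q4,q9} V16={q3} V23={q7} V34={q8} V56={q5}
C dims 6,7; δ0: rk 6, SNF 1^5·2
degree 0: 6−6−0 = 0 → Ȟ^0 ≅ 0
degree 1: 7−0−6 = 1 plus torsion [2] → Ȟ^1 ≅ Z ⊕ Z/2
degree 2: 0−0−0 = 0 → Ȟ^2 ≅ 0


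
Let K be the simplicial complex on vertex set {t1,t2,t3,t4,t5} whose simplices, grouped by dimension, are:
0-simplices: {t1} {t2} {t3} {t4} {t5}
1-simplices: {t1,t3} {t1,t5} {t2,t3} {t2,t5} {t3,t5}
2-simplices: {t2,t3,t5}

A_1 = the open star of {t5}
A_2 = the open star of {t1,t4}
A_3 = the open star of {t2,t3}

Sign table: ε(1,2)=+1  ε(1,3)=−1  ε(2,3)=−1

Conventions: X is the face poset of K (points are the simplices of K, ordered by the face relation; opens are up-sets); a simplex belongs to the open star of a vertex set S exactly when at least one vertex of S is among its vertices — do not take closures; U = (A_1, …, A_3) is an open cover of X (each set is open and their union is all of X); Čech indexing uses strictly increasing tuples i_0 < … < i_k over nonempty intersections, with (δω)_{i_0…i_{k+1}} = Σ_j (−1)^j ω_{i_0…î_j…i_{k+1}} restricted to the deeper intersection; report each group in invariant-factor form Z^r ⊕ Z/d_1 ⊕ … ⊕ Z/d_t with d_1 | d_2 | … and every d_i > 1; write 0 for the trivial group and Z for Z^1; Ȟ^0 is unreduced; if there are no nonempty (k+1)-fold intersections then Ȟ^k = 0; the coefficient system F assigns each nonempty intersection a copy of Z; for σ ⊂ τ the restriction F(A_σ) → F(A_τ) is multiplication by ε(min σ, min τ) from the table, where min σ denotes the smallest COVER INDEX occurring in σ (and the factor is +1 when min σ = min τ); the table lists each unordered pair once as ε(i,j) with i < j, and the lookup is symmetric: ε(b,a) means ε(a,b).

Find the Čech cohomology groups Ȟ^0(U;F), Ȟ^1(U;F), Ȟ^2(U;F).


Ȟ^0(U;F) ≅ Z; Ȟ^1(U;F) ≅ Z; Ȟ^2(U;F) ≅ 0

cover nerve:
  A1={{t5},{t1,t5},{t2,t5},{t3,t5},{t2,t3,t5}} A2={{t1},{t4},{t1,t3},{t1,t5}} A3={{t2},{t3},{t1,t3},{t2,t3},{t2,t5},{t3,t5},{t2,t3,t5}}
  A12={{t1,t5}} A13={{t2,t5},{t3,t5},{t2,t3,t5}} A23={{t1,t3}}
C dims 3,3; δ0: rk 2, SNF 1^2
Ȟ^0: (3−2)−0=1 ⇒ Z
Ȟ^1: (3−0)−2=1 ⇒ Z
Ȟ^2: (0−0)−0=0 ⇒ 0


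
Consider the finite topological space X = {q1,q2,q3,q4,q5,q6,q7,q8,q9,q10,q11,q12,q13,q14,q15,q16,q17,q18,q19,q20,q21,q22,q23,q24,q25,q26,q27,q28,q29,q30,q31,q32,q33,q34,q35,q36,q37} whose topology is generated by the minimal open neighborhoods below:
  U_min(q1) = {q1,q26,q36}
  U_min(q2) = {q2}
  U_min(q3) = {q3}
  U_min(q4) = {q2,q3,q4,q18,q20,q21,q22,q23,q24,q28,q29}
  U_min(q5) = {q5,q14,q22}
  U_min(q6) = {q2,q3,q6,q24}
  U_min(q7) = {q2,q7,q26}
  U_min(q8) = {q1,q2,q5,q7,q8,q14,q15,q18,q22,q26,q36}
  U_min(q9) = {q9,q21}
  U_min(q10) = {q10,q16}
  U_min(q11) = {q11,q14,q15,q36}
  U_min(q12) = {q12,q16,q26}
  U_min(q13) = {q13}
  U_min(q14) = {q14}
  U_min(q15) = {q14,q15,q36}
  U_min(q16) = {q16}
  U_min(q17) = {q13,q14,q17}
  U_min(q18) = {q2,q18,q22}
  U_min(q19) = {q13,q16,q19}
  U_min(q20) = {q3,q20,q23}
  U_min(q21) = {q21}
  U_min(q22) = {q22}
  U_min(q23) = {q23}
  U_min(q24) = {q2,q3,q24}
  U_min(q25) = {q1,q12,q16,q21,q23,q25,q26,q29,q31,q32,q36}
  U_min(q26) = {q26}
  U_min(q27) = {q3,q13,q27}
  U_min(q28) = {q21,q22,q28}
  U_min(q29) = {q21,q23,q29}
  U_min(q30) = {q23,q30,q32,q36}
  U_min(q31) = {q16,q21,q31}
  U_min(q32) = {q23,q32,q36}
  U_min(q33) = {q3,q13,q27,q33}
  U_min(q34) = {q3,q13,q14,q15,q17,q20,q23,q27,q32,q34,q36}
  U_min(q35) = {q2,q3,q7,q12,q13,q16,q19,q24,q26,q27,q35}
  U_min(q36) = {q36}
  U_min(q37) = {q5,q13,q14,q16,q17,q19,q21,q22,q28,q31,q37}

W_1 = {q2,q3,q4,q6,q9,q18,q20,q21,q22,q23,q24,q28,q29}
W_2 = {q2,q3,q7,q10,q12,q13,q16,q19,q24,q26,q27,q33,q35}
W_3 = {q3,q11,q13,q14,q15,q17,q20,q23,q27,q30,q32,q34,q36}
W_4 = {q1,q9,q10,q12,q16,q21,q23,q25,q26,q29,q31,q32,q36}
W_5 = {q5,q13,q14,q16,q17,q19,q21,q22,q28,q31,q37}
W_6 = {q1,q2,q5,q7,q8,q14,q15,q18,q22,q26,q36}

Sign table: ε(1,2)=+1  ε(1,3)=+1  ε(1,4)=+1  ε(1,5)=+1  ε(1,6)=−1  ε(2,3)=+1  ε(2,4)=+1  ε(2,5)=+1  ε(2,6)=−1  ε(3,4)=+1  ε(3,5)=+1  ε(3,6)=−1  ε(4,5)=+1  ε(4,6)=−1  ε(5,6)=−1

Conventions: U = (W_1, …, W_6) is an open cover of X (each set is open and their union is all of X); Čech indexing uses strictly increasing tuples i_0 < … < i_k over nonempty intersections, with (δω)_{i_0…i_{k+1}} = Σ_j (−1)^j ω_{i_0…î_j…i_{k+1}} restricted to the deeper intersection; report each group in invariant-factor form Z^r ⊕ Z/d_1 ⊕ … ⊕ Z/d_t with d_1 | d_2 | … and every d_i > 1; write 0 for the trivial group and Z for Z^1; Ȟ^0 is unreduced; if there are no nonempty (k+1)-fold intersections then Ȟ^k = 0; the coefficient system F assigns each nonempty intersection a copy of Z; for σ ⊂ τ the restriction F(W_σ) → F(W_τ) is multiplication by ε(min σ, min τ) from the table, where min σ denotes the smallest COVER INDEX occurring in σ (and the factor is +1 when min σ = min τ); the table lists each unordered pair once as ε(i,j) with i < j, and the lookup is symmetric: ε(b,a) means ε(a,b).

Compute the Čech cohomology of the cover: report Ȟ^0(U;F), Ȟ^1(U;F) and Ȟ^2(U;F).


Ȟ^0 ≅ Z, Ȟ^1 ≅ 0, Ȟ^2 ≅ Z/2

nerve simplices:
  W12={q2,q3,q24} W13={q3,q20,q23} W14={q9,q21,q23,q29} W15={q21,q22,q28} W16={q2,q18,q22} W23={q3,q13,q27} W24={q10,q12,q16,q26} W25={q13,q16,q19} W26={q2,q7,q26} W34={q23,q32,q36} W35={q13,q14,q17} W36={q14,q15,q36} W45={q16,q21,q31} W46={q1,q26,q36} W56={q5,q14,q22}
  W123={q3} W126={q2} W134={q23} W145={q21} W156={q22} W235={q13} W245={q16} W246={q26} W346={q36} W356={q14}
C dims 6,15,10; δ0: rk 5, SNF 1^5; δ1: rk 10, SNF 1^9·2
degree 0: 6−5−0 = 1 → Ȟ^0 ≅ Z
degree 1: 15−10−5 = 0 → Ȟ^1 ≅ 0
degree 2: 10−0−10 = 0 plus torsion [2] → Ȟ^2 ≅ Z/2


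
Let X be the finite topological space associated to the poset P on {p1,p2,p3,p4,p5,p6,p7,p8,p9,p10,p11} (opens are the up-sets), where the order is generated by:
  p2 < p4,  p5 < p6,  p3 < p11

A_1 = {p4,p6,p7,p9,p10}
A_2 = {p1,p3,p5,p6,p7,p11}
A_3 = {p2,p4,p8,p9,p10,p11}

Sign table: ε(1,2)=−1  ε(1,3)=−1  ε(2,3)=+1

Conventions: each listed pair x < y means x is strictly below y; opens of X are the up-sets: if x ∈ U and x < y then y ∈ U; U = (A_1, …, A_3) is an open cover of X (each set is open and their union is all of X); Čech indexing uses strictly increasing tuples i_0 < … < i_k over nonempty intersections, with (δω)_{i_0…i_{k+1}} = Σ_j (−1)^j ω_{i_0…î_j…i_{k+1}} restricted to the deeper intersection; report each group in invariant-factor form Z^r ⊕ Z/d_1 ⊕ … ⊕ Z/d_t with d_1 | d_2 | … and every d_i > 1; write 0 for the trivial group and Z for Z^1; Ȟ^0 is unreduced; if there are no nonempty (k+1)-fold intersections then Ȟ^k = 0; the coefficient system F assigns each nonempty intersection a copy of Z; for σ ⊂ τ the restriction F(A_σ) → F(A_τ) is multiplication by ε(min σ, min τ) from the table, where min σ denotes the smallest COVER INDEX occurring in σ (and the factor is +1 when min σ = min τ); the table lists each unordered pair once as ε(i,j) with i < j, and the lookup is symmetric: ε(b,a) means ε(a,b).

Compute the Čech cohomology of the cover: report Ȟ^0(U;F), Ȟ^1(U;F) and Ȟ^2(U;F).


cover nerve:
  A12={p6,p7} A13={p4,p9,p10} A23={p11}
C dims 3,3; δ0: rk 2, SNF 1^2
Ȟ^0: (3−2)−0=1 ⇒ Z
Ȟ^1: (3−0)−2=1 ⇒ Z
Ȟ^2: (0−0)−0=0 ⇒ 0

Ȟ^0 = Z, Ȟ^1 = Z and Ȟ^2 = 0


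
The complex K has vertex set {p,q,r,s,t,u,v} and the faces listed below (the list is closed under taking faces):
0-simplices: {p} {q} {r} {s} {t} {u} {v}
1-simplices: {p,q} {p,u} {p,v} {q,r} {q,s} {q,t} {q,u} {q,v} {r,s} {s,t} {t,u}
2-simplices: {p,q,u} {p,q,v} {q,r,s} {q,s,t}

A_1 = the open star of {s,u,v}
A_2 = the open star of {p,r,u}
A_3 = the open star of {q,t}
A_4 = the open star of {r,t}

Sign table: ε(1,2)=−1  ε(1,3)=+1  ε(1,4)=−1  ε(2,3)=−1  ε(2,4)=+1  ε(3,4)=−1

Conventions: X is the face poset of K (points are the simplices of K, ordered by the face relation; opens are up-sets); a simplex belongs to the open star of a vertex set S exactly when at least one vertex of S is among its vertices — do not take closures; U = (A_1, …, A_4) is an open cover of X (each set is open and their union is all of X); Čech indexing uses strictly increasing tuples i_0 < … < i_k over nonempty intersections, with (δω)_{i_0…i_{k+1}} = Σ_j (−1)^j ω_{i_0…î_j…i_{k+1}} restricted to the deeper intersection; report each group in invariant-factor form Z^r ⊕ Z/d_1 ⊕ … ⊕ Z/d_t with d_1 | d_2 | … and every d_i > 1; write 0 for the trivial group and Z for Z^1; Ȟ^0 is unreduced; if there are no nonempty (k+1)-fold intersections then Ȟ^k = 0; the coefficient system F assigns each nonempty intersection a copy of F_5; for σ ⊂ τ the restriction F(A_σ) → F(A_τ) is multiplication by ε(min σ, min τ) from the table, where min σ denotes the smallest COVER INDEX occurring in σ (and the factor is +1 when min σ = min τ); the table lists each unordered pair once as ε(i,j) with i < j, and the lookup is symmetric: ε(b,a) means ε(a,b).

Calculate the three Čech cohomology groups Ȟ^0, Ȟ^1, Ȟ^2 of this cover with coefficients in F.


Ȟ^0 ≅ Z/5, Ȟ^1 ≅ 0, Ȟ^2 ≅ 0

cover nerve:
  A1={{s},{u},{v},{p,u},{p,v},{q,s},{q,u},{q,v},{r,s},{s,t},{t,u},{p,q,u},{p,q,v},{q,r,s},{q,s,t}} A2={{p},{r},{u},{p,q},{p,u},{p,v},{q,r},{q,u},{r,s},{t,u},{p,q,u},{p,q,v},{q,r,s}} A3={{q},{t},{p,q},{q,r},{q,s},{q,t},{q,u},{q,v},{s,t},{t,u},{p,q,u},{p,q,v},{q,r,s},{q,s,t}} A4={{r},{t},{q,r},{q,t},{r,s},{s,t},{t,u},{q,r,s},{q,s,t}}
  A12={{u},{p,u},{p,v},{q,u},{r,s},{t,u},{p,q,u},{p,q,v},{q,r,s}} A13={{q,s},{q,u},{q,v},{s,t},{t,u},{p,q,u},{p,q,v},{q,r,s},{q,s,t}} A14={{r,s},{s,t},{t,u},{q,r,s},{q,s,t}} A23={{p,q},{q,r},{q,u},{t,u},{p,q,u},{p,q,v},{q,r,s}} A24={{r},{q,r},{r,s},{t,u},{q,r,s}} A34={{t},{q,r},{q,t},{s,t},{t,u},{q,r,s},{q,s,t}}
  A123={{q,u},{t,u},{p,q,u},{p,q,v},{q,r,s}} A124={{r,s},{t,u},{q,r,s}} A134={{s,t},{t,u},{q,r,s},{q,s,t}} A234={{q,r},{t,u},{q,r,s}}
  A1234={{t,u},{q,r,s}}
C dims 4,6,4,1; δ0: rk_F5 3; δ1: rk_F5 3; δ2: rk_F5 1
Ȟ^0: (4−3)−0=1 ⇒ Z/5
Ȟ^1: (6−3)−3=0 ⇒ 0
Ȟ^2: (4−1)−3=0 ⇒ 0


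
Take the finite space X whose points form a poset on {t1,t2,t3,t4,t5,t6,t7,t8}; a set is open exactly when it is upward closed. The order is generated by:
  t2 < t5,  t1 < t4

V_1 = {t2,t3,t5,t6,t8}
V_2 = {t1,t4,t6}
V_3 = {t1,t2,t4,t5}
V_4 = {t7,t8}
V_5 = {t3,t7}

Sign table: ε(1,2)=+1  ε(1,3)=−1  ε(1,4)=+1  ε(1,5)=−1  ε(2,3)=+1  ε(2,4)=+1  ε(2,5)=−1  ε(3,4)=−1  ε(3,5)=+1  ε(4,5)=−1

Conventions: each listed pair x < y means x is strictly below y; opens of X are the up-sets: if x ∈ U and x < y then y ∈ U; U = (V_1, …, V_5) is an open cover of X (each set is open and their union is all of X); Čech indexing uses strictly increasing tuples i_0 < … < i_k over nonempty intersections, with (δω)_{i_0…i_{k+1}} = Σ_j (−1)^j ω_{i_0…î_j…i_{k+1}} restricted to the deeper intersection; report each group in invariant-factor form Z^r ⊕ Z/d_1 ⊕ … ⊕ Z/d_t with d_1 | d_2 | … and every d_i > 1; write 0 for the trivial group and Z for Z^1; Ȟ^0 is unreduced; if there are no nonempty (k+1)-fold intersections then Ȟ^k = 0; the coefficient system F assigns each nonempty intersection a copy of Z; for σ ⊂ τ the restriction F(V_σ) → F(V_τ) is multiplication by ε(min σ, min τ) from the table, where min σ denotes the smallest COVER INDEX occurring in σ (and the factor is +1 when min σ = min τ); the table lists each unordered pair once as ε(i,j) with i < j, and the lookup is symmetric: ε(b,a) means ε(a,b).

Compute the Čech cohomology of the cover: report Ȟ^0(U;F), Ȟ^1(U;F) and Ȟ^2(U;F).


Ȟ^0(U;F) ≅ 0,  Ȟ^1(U;F) ≅ Z ⊕ Z/2,  Ȟ^2(U;F) ≅ 0

nerve simplices:
  V12={t6} V13={t2,t5} V14={t8} V15={t3} V23={t1,t4} V45={t7}
C dims 5,6; δ0: rk 5, SNF 1^4·2
degree 0: 5−5−0 = 0 → Ȟ^0 ≅ 0
degree 1: 6−0−5 = 1 plus torsion [2] → Ȟ^1 ≅ Z ⊕ Z/2
degree 2: 0−0−0 = 0 → Ȟ^2 ≅ 0


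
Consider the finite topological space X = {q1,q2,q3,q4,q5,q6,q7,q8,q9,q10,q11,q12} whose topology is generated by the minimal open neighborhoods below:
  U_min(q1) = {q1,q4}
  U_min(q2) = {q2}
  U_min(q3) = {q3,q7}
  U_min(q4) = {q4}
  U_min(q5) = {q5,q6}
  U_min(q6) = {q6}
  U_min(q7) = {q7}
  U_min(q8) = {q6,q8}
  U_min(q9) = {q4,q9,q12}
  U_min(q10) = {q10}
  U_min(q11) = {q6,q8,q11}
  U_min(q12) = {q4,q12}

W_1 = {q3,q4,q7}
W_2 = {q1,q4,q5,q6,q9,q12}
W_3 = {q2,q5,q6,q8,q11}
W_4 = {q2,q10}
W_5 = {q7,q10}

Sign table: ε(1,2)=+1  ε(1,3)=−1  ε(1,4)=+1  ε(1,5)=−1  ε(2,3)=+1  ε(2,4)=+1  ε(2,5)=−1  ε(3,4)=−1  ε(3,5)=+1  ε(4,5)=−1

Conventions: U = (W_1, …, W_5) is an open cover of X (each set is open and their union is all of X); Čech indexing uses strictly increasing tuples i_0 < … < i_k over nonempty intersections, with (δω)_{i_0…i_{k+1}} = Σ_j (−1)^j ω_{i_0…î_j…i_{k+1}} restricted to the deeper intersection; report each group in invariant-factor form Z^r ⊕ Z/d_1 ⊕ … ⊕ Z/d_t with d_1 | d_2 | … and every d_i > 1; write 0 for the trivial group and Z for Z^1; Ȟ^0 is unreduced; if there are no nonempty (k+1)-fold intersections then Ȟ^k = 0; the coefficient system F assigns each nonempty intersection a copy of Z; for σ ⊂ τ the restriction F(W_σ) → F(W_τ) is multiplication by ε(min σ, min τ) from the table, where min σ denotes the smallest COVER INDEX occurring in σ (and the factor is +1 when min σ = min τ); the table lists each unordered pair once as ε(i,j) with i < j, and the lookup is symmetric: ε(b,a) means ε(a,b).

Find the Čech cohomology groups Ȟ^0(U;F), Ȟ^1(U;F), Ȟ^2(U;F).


intersection data:
  W12={q4} W15={q7} W23={q5,q6} W34={q2} W45={q10}
C dims 5,5; δ0: rk 5, SNF 1^4·2
Ȟ^0 = (5 − 5) − 0 = 0, so Ȟ^0 ≅ 0
Ȟ^1 = (5 − 0) − 5 = 0 plus torsion [2], so Ȟ^1 ≅ Z/2
Ȟ^2 = (0 − 0) − 0 = 0, so Ȟ^2 ≅ 0

Ȟ^0 = 0,  Ȟ^1 = Z/2,  Ȟ^2 = 0


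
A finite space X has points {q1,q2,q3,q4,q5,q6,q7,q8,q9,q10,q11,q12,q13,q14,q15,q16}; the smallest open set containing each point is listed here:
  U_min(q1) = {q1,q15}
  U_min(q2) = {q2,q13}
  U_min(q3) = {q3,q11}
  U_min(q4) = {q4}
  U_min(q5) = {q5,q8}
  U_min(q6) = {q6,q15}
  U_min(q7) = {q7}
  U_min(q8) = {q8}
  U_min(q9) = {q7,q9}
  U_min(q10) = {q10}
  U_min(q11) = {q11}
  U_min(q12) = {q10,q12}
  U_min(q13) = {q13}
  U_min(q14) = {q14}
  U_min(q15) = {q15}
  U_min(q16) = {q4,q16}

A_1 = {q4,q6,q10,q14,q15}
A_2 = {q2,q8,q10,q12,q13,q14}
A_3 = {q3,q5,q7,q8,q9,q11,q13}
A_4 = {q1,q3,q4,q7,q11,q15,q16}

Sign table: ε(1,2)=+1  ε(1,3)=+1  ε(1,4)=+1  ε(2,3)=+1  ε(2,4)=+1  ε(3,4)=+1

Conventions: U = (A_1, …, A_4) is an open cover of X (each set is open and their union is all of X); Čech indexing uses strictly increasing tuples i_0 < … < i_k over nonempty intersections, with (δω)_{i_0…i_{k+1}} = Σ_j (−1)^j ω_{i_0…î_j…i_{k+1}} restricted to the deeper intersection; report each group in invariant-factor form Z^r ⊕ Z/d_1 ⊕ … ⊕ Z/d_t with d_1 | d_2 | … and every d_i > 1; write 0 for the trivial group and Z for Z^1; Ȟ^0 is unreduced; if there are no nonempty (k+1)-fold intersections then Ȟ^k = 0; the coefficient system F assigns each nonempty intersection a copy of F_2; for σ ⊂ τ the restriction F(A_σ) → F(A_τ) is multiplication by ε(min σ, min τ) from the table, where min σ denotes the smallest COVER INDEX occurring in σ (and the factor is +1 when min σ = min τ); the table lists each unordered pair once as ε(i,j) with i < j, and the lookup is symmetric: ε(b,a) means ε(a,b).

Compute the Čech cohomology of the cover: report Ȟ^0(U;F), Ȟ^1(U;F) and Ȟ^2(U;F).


Ȟ^0 = Z/2; Ȟ^1 = Z/2; Ȟ^2 = 0

nerve simplices:
  A12={q10,q14} A14={q4,q15} A23={q8,q13} A34={q3,q7,q11}
C dims 4,4; δ0: rk_F2 3
degree 0: 4−3−0 = 1 → Ȟ^0 ≅ Z/2
degree 1: 4−0−3 = 1 → Ȟ^1 ≅ Z/2
degree 2: 0−0−0 = 0 → Ȟ^2 ≅ 0


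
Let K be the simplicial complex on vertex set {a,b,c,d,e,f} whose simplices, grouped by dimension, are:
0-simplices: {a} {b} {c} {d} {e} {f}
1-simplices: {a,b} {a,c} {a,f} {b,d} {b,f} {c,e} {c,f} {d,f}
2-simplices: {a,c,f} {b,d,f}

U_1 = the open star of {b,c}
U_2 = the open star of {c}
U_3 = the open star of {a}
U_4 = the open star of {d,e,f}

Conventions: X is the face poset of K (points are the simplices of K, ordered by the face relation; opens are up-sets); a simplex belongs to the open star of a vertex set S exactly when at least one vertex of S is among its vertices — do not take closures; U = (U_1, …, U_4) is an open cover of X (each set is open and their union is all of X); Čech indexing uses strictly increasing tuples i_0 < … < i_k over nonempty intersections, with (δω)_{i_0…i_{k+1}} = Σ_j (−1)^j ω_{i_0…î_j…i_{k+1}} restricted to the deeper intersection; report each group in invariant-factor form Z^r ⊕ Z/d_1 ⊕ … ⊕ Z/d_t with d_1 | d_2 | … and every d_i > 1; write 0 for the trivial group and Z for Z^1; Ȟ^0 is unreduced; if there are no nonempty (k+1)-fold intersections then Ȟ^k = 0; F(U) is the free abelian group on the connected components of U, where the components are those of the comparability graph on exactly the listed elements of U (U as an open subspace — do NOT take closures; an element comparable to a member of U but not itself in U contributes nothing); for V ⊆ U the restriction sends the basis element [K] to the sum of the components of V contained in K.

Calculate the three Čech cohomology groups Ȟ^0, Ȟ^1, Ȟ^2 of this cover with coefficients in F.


cover nerve:
  U1={{b},{c},{a,b},{a,c},{b,d},{b,f},{c,e},{c,f},{a,c,f},{b,d,f}} U2={{c},{a,c},{c,e},{c,f},{a,c,f}} U3={{a},{a,b},{a,c},{a,f},{a,c,f}} U4={{d},{e},{f},{a,f},{b,d},{b,f},{c,e},{c,f},{d,f},{a,c,f},{b,d,f}}
  U12={{c},{a,c},{c,e},{c,f},{a,c,f}} U13={{a,b},{a,c},{a,c,f}} U14={{b,d},{b,f},{c,e},{c,f},{a,c,f},{b,d,f}} U23={{a,c},{a,c,f}} U24={{c,e},{c,f},{a,c,f}} U34={{a,f},{a,c,f}}
  U123={{a,c},{a,c,f}} U124={{c,e},{c,f},{a,c,f}} U134={{a,c,f}} U234={{a,c,f}}
  U1234={{a,c,f}}
components per intersection:
  U1: {{b},{a,b},{b,d},{b,f},{b,d,f}} {{c},{a,c},{c,e},{c,f},{a,c,f}}
  U2: {{c},{a,c},{c,e},{c,f},{a,c,f}}
  U3: {{a},{a,b},{a,c},{a,f},{a,c,f}}
  U4: {{d},{f},{a,f},{b,d},{b,f},{c,f},{d,f},{a,c,f},{b,d,f}} {{e},{c,e}}
  U12: {{c},{a,c},{c,e},{c,f},{a,c,f}}
  U13: {{a,b}} {{a,c},{a,c,f}}
  U14: {{b,d},{b,f},{b,d,f}} {{c,e}} {{c,f},{a,c,f}}
  U23: {{a,c},{a,c,f}}
  U24: {{c,e}} {{c,f},{a,c,f}}
  U34: {{a,f},{a,c,f}}
  U123: {{a,c},{a,c,f}}
  U124: {{c,e}} {{c,f},{a,c,f}}
  U134: {{a,c,f}}
  U234: {{a,c,f}}
  U1234: {{a,c,f}}
C dims 6,10,5,1; δ0: rk 5, SNF 1^5; δ1: rk 4, SNF 1^4; δ2: rk 1, SNF 1^1
Ȟ^0: (6−5)−0=1 ⇒ Z
Ȟ^1: (10−4)−5=1 ⇒ Z
Ȟ^2: (5−1)−4=0 ⇒ 0

Ȟ^0(U;F) ≅ Z, Ȟ^1(U;F) ≅ Z, Ȟ^2(U;F) ≅ 0


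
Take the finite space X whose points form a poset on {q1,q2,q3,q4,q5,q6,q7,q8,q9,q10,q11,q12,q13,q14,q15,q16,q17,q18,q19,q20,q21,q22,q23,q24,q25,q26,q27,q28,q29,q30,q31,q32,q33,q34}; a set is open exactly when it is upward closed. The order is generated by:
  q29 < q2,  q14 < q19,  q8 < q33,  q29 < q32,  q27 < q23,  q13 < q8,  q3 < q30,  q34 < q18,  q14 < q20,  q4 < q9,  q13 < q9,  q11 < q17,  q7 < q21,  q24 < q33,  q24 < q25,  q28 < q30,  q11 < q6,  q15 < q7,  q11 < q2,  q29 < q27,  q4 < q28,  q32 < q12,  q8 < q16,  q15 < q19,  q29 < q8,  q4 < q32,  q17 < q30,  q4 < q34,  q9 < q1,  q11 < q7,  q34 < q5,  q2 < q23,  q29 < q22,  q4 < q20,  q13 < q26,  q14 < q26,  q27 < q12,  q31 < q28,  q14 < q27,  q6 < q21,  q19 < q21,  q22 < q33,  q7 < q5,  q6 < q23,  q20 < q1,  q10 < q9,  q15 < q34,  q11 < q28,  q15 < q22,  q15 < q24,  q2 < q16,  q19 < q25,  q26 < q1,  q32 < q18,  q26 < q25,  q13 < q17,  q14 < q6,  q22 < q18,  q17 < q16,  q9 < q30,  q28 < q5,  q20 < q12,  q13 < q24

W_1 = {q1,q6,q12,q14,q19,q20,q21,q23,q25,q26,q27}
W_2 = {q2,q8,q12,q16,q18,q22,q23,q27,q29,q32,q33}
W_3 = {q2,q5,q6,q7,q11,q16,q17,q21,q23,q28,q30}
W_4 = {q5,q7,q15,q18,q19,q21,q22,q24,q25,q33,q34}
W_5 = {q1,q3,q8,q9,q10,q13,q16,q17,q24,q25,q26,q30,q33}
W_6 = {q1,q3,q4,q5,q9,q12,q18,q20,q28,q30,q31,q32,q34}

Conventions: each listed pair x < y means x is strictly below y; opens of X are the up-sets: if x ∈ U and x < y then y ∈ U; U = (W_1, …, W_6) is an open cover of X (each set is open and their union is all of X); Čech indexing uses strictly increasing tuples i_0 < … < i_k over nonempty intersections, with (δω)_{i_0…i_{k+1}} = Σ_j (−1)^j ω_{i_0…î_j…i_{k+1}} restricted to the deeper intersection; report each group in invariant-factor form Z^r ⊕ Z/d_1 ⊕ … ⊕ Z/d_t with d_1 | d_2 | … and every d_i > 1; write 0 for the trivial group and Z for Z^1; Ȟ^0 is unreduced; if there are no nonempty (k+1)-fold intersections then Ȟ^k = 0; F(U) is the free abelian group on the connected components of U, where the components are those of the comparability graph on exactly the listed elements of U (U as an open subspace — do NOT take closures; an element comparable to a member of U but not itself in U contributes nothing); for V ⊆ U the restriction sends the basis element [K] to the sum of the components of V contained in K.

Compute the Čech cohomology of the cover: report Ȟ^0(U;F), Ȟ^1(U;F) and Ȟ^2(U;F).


nerve of the cover:
  W12={q12,q23,q27} W13={q6,q21,q23} W14={q19,q21,q25} W15={q1,q25,q26} W16={q1,q12,q20} W23={q2,q16,q23} W24={q18,q22,q33} W25={q8,q16,q33} W26={q12,q18,q32} W34={q5,q7,q21} W35={q16,q17,q30} W36={q5,q28,q30} W45={q24,q25,q33} W46={q5,q18,q34} W56={q1,q3,q9,q30}
  W123={q23} W126={q12} W134={q21} W145={q25} W156={q1} W235={q16} W245={q33} W246={q18} W346={q5} W356={q30}
components per intersection:
  W1: {q1,q6,q12,q14,q19,q20,q21,q23,q25,q26,q27}
  W2: {q2,q8,q12,q16,q18,q22,q23,q27,q29,q32,q33}
  W3: {q2,q5,q6,q7,q11,q16,q17,q21,q23,q28,q30}
  W4: {q5,q7,q15,q18,q19,q21,q22,q24,q25,q33,q34}
  W5: {q1,q3,q8,q9,q10,q13,q16,q17,q24,q25,q26,q30,q33}
  W6: {q1,q3,q4,q5,q9,q12,q18,q20,q28,q30,q31,q32,q34}
  W12: {q12,q23,q27}
  W13: {q6,q21,q23}
  W14: {q19,q21,q25}
  W15: {q1,q25,q26}
  W16: {q1,q12,q20}
  W23: {q2,q16,q23}
  W24: {q18,q22,q33}
  W25: {q8,q16,q33}
  W26: {q12,q18,q32}
  W34: {q5,q7,q21}
  W35: {q16,q17,q30}
  W36: {q5,q28,q30}
  W45: {q24,q25,q33}
  W46: {q5,q18,q34}
  W56: {q1,q3,q9,q30}
  W123: {q23}
  W126: {q12}
  W134: {q21}
  W145: {q25}
  W156: {q1}
  W235: {q16}
  W245: {q33}
  W246: {q18}
  W346: {q5}
  W356: {q30}
C dims 6,15,10; δ0: rk 5, SNF 1^5; δ1: rk 10, SNF 1^9·2
Ȟ^0 = (6 − 5) − 0 = 1, so Ȟ^0 ≅ Z
Ȟ^1 = (15 − 10) − 5 = 0, so Ȟ^1 ≅ 0
Ȟ^2 = (10 − 0) − 10 = 0 plus torsion [2], so Ȟ^2 ≅ Z/2

Ȟ^0(U;F) ≅ Z, Ȟ^1(U;F) ≅ 0, Ȟ^2(U;F) ≅ Z/2


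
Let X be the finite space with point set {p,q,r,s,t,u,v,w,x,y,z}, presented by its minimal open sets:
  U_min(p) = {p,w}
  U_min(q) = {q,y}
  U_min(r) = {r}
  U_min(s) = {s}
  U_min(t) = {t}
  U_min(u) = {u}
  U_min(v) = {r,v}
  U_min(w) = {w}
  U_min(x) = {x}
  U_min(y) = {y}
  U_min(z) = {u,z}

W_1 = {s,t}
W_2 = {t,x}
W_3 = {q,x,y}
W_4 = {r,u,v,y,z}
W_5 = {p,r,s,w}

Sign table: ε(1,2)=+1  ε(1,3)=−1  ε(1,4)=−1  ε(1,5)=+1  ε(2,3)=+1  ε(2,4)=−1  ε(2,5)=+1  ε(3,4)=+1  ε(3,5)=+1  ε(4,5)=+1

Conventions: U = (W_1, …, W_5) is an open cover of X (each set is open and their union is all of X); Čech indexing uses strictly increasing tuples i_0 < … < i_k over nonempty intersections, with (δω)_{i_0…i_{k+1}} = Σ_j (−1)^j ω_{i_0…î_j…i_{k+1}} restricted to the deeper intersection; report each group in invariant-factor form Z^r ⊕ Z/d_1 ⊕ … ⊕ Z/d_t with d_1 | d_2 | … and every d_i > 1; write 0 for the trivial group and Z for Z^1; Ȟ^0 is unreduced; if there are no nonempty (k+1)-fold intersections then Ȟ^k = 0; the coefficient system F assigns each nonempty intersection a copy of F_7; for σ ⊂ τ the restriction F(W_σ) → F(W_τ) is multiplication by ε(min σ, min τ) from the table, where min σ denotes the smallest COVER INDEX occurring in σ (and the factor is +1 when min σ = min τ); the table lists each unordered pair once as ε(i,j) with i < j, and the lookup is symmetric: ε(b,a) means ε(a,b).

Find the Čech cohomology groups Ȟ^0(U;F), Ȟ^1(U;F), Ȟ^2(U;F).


Ȟ^0(U;F) ≅ Z/7, Ȟ^1(U;F) ≅ Z/7, Ȟ^2(U;F) ≅ 0

nerve simplices:
  W12={t} W15={s} W23={x} W34={y} W45={r}
C dims 5,5; δ0: rk_F7 4
degree 0: 5−4−0 = 1 → Ȟ^0 ≅ Z/7
degree 1: 5−0−4 = 1 → Ȟ^1 ≅ Z/7
degree 2: 0−0−0 = 0 → Ȟ^2 ≅ 0


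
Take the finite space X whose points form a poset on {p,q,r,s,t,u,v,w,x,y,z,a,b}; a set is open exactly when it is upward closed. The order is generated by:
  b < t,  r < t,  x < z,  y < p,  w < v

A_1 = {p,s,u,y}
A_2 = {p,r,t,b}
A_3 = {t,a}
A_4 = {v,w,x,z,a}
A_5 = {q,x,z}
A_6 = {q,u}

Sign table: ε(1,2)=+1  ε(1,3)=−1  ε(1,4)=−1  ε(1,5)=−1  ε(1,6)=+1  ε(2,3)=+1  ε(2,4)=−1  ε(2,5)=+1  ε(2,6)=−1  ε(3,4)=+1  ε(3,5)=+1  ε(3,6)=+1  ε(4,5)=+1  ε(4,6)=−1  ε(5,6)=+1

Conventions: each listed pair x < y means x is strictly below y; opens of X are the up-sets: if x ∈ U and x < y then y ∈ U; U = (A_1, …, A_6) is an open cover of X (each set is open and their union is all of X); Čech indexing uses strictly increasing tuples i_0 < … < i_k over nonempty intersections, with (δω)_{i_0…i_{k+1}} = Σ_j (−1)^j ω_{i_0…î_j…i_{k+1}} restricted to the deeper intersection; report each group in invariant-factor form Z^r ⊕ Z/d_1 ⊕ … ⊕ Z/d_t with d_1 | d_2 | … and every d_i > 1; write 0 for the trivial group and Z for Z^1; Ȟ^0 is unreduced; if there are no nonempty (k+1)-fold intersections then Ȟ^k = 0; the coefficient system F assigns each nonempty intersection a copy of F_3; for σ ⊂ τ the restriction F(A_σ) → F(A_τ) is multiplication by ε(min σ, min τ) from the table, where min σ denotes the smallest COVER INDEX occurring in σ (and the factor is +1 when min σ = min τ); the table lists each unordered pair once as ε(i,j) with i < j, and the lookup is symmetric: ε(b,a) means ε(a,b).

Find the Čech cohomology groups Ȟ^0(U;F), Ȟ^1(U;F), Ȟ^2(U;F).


Ȟ^0 ≅ Z/3, Ȟ^1 ≅ Z/3, Ȟ^2 ≅ 0

nonempty overlaps:
  A12={p} A16={u} A23={t} A34={a} A45={x,z} A56={q}
C dims 6,6; δ0: rk_F3 5
degree 0: 6−5−0 = 1 → Ȟ^0 ≅ Z/3
degree 1: 6−0−5 = 1 → Ȟ^1 ≅ Z/3
degree 2: 0−0−0 = 0 → Ȟ^2 ≅ 0


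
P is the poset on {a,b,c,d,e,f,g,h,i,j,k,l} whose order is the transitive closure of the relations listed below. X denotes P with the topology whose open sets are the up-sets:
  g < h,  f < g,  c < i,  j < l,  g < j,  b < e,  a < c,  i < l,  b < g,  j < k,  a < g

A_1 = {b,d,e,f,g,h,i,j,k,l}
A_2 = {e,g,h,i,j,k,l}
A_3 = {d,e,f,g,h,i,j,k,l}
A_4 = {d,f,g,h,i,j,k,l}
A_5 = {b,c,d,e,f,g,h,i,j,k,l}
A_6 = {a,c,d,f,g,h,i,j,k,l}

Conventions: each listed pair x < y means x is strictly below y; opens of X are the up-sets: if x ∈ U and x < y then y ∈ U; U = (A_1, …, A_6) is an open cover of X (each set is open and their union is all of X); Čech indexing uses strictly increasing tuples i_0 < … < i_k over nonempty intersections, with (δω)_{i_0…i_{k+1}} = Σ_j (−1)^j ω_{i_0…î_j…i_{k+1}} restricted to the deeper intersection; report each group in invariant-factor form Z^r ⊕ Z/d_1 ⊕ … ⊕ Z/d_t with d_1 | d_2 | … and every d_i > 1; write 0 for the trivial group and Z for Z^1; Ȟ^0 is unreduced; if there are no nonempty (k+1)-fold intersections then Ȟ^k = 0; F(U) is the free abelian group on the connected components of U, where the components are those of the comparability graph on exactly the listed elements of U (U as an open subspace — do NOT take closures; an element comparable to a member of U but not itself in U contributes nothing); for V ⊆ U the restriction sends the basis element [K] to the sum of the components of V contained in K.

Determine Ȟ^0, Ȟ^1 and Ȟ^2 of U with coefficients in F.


Ȟ^0(U;F) ≅ Z^2,  Ȟ^1(U;F) ≅ 0,  Ȟ^2(U;F) ≅ 0

nerve simplices:
  A12={e,g,h,i,j,k,l} A13={d,e,f,g,h,i,j,k,l} A14={d,f,g,h,i,j,k,l} A15={b,d,e,f,g,h,i,j,k,l} A16={d,f,g,h,i,j,k,l} A23={e,g,h,i,j,k,l} A24={g,h,i,j,k,l} A25={e,g,h,i,j,k,l} A26={g,h,i,j,k,l} A34={d,f,g,h,i,j,k,l} A35={d,e,f,g,h,i,j,k,l} A36={d,f,g,h,i,j,k,l} A45={d,f,g,h,i,j,k,l} A46={d,f,g,h,i,j,k,l} A56={c,d,f,g,h,i,j,k,l}
  A123={e,g,h,i,j,k,l} A124={g,h,i,j,k,l} A125={e,g,h,i,j,k,l} A126={g,h,i,j,k,l} A134={d,f,g,h,i,j,k,l} A135={d,e,f,g,h,i,j,k,l} A136={d,f,g,h,i,j,k,l} A145={d,f,g,h,i,j,k,l} A146={d,f,g,h,i,j,k,l} A156={d,f,g,h,i,j,k,l} A234={g,h,i,j,k,l} A235={e,g,h,i,j,k,l} A236={g,h,i,j,k,l} A245={g,h,i,j,k,l} A246={g,h,i,j,k,l} A256={g,h,i,j,k,l} A345={d,f,g,h,i,j,k,l} A346={d,f,g,h,i,j,k,l} A356={d,f,g,h,i,j,k,l} A456={d,f,g,h,i,j,k,l}
  A1234={g,h,i,j,k,l} A1235={e,g,h,i,j,k,l} A1236={g,h,i,j,k,l} A1245={g,h,i,j,k,l} A1246={g,h,i,j,k,l} A1256={g,h,i,j,k,l} A1345={d,f,g,h,i,j,k,l} A1346={d,f,g,h,i,j,k,l} A1356={d,f,g,h,i,j,k,l} A1456={d,f,g,h,i,j,k,l} A2345={g,h,i,j,k,l} A2346={g,h,i,j,k,l} A2356={g,h,i,j,k,l} A2456={g,h,i,j,k,l} A3456={d,f,g,h,i,j,k,l}
  A12345={g,h,i,j,k,l} A12346={g,h,i,j,k,l} A12356={g,h,i,j,k,l} A12456={g,h,i,j,k,l} A13456={d,f,g,h,i,j,k,l} A23456={g,h,i,j,k,l}
  A123456={g,h,i,j,k,l}
components per intersection:
  A1: {b,e,f,g,h,i,j,k,l} {d}
  A2: {e} {g,h,i,j,k,l}
  A3: {d} {e} {f,g,h,i,j,k,l}
  A4: {d} {f,g,h,i,j,k,l}
  A5: {b,c,e,f,g,h,i,j,k,l} {d}
  A6: {a,c,f,g,h,i,j,k,l} {d}
  A12: {e} {g,h,i,j,k,l}
  A13: {d} {e} {f,g,h,i,j,k,l}
  A14: {d} {f,g,h,i,j,k,l}
  A15: {b,e,f,g,h,i,j,k,l} {d}
  A16: {d} {f,g,h,i,j,k,l}
  A23: {e} {g,h,i,j,k,l}
  A24: {g,h,i,j,k,l}
  A25: {e} {g,h,i,j,k,l}
  A26: {g,h,i,j,k,l}
  A34: {d} {f,g,h,i,j,k,l}
  A35: {d} {e} {f,g,h,i,j,k,l}
  A36: {d} {f,g,h,i,j,k,l}
  A45: {d} {f,g,h,i,j,k,l}
  A46: {d} {f,g,h,i,j,k,l}
  A56: {c,f,g,h,i,j,k,l} {d}
  A123: {e} {g,h,i,j,k,l}
  A124: {g,h,i,j,k,l}
  A125: {e} {g,h,i,j,k,l}
  A126: {g,h,i,j,k,l}
  A134: {d} {f,g,h,i,j,k,l}
  A135: {d} {e} {f,g,h,i,j,k,l}
  A136: {d} {f,g,h,i,j,k,l}
  A145: {d} {f,g,h,i,j,k,l}
  A146: {d} {f,g,h,i,j,k,l}
  A156: {d} {f,g,h,i,j,k,l}
  A234: {g,h,i,j,k,l}
  A235: {e} {g,h,i,j,k,l}
  A236: {g,h,i,j,k,l}
  A245: {g,h,i,j,k,l}
  A246: {g,h,i,j,k,l}
  A256: {g,h,i,j,k,l}
  A345: {d} {f,g,h,i,j,k,l}
  A346: {d} {f,g,h,i,j,k,l}
  A356: {d} {f,g,h,i,j,k,l}
  A456: {d} {f,g,h,i,j,k,l}
  A1234: {g,h,i,j,k,l}
  A1235: {e} {g,h,i,j,k,l}
  A1236: {g,h,i,j,k,l}
  A1245: {g,h,i,j,k,l}
  A1246: {g,h,i,j,k,l}
  A1256: {g,h,i,j,k,l}
  A1345: {d} {f,g,h,i,j,k,l}
  A1346: {d} {f,g,h,i,j,k,l}
  A1356: {d} {f,g,h,i,j,k,l}
  A1456: {d} {f,g,h,i,j,k,l}
  A2345: {g,h,i,j,k,l}
  A2346: {g,h,i,j,k,l}
  A2356: {g,h,i,j,k,l}
  A2456: {g,h,i,j,k,l}
  A3456: {d} {f,g,h,i,j,k,l}
  A12345: {g,h,i,j,k,l}
  A12346: {g,h,i,j,k,l}
  A12356: {g,h,i,j,k,l}
  A12456: {g,h,i,j,k,l}
  A13456: {d} {f,g,h,i,j,k,l}
  A23456: {g,h,i,j,k,l}
  A123456: {g,h,i,j,k,l}
C dims 13,30,34,21; δ0: rk 11, SNF 1^11; δ1: rk 19, SNF 1^19; δ2: rk 15, SNF 1^15
degree 0: 13−11−0 = 2 → Ȟ^0 ≅ Z^2
degree 1: 30−19−11 = 0 → Ȟ^1 ≅ 0
degree 2: 34−15−19 = 0 → Ȟ^2 ≅ 0


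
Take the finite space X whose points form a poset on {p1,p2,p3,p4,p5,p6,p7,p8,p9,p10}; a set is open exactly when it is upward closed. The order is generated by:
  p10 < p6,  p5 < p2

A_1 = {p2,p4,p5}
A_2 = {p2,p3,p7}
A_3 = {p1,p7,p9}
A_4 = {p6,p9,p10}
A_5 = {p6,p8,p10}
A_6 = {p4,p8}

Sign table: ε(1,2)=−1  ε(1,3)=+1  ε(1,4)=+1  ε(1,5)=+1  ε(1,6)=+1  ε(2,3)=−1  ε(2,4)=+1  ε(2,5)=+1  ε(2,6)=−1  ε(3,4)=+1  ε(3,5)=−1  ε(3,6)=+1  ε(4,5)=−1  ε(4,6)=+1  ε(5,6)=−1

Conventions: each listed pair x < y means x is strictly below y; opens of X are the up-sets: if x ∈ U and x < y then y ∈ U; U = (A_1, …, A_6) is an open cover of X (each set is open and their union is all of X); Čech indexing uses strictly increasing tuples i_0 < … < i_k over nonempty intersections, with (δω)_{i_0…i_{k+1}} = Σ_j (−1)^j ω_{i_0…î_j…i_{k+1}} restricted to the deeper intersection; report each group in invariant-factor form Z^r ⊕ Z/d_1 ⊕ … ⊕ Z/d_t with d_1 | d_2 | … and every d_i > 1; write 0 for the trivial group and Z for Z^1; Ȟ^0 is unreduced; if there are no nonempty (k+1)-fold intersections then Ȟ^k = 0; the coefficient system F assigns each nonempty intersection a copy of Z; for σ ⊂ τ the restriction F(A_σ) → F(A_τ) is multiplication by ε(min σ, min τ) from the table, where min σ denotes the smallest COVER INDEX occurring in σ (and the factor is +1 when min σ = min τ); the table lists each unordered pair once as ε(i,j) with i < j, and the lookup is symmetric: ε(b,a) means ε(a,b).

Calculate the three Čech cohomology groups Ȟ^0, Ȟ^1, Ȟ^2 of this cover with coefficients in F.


Ȟ^0(U;F) ≅ Z, Ȟ^1(U;F) ≅ Z and Ȟ^2(U;F) ≅ 0

nonempty overlaps:
  A12={p2} A16={p4} A23={p7} A34={p9} A45={p6,p10} A56={p8}
C dims 6,6; δ0: rk 5, SNF 1^5
degree 0: 6−5−0 = 1 → Ȟ^0 ≅ Z
degree 1: 6−0−5 = 1 → Ȟ^1 ≅ Z
degree 2: 0−0−0 = 0 → Ȟ^2 ≅ 0


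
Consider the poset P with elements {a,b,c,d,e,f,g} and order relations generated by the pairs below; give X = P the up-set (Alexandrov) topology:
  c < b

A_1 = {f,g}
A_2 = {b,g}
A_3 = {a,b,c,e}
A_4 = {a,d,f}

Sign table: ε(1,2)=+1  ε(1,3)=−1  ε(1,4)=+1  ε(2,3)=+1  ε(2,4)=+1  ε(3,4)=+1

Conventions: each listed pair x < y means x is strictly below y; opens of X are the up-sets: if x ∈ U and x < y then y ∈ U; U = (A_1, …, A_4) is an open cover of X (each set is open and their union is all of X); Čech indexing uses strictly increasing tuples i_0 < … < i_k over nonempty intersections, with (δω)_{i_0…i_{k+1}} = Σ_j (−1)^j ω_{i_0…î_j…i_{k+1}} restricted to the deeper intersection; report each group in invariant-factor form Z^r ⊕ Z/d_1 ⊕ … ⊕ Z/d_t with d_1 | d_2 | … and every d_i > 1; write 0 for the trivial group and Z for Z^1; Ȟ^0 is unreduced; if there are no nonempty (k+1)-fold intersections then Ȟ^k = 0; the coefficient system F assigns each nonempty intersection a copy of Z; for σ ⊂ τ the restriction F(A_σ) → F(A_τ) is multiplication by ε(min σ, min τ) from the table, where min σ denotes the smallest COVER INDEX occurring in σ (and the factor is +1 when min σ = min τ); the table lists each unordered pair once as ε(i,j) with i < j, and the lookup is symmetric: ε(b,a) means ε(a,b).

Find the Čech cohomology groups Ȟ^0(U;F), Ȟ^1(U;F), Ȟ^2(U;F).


Ȟ^0 = Z, Ȟ^1 = Z, Ȟ^2 = 0

nonempty overlaps:
  A12={g} A14={f} A23={b} A34={a}
C dims 4,4; δ0: rk 3, SNF 1^3
degree 0: 4−3−0 = 1 → Ȟ^0 ≅ Z
degree 1: 4−0−3 = 1 → Ȟ^1 ≅ Z
degree 2: 0−0−0 = 0 → Ȟ^2 ≅ 0


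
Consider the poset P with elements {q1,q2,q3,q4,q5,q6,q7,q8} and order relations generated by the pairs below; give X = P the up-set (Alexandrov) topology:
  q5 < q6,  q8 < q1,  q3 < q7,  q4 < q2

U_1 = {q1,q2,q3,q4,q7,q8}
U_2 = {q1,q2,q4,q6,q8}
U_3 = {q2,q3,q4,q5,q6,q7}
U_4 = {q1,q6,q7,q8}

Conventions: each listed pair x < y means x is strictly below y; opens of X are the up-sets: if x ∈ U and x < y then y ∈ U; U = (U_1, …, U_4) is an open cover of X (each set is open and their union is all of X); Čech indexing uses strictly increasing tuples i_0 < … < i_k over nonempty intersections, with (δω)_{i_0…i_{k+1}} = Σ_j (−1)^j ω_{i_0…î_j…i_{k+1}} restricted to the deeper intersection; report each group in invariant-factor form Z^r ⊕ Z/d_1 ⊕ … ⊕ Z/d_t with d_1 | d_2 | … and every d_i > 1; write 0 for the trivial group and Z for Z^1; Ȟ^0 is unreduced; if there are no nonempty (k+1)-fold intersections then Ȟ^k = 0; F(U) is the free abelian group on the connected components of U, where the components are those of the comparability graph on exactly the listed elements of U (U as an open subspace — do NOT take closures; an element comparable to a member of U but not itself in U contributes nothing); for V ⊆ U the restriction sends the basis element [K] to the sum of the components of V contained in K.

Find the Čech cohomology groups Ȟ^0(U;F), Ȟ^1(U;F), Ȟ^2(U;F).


Ȟ^0(U;F) ≅ Z^4; Ȟ^1(U;F) ≅ 0; Ȟ^2(U;F) ≅ 0

nerve simplices:
  U12={q1,q2,q4,q8} U13={q2,q3,q4,q7} U14={q1,q7,q8} U23={q2,q4,q6} U24={q1,q6,q8} U34={q6,q7}
  U123={q2,q4} U124={q1,q8} U134={q7} U234={q6}
components per intersection:
  U1: {q1,q8} {q2,q4} {q3,q7}
  U2: {q1,q8} {q2,q4} {q6}
  U3: {q2,q4} {q3,q7} {q5,q6}
  U4: {q1,q8} {q6} {q7}
  U12: {q1,q8} {q2,q4}
  U13: {q2,q4} {q3,q7}
  U14: {q1,q8} {q7}
  U23: {q2,q4} {q6}
  U24: {q1,q8} {q6}
  U34: {q6} {q7}
  U123: {q2,q4}
  U124: {q1,q8}
  U134: {q7}
  U234: {q6}
C dims 12,12,4; δ0: rk 8, SNF 1^8; δ1: rk 4, SNF 1^4
degree 0: 12−8−0 = 4 → Ȟ^0 ≅ Z^4
degree 1: 12−4−8 = 0 → Ȟ^1 ≅ 0
degree 2: 4−0−4 = 0 → Ȟ^2 ≅ 0
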